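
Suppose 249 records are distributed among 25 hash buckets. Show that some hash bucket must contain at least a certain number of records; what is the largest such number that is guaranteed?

The 25 hash buckets are the holes and the 249 records are the pigeons.
If every hash bucket held at most 9 records, the total would be at most 25 × 9 = 225, which is less than 249.
So some hash bucket holds at least ⌈249/25⌉ = 10 records.

10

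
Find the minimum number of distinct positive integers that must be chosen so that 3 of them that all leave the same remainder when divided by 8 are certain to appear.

By pigeonhole, the 8 residue classes mod 8 are the pigeonholes.
With 16 integers one could put 2 in each residue class and have no class reach 3.
The 17th integer pushes some class to 3, so 8·2 + 1 = 17.

17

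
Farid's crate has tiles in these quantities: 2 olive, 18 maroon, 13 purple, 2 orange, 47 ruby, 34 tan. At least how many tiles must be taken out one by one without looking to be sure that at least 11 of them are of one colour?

45

By pigeonhole, put each drawn tile into a box by colour. The largest draw with every box below 11 takes min(count, 10) from each colour; colours with fewer than 10 contribute all they have.
Σ min(cᵢ, 10) = 2 + 10 + 10 + 2 + 10 + 10 = 44.
Draw number 44 + 1 = 45 must push one box to 11.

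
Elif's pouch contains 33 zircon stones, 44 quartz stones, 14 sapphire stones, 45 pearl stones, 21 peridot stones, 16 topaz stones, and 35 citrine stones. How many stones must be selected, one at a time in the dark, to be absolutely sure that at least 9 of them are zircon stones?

In the worst case for collecting zircon stones, every non-zircon stone comes out first.
There are 44 + 14 + 45 + 21 + 16 + 35 = 175 non-zircon stones altogether.
After those, each further stone must be zircon, so 175 + 9 = 184 draws guarantee 9 zircon stones.

184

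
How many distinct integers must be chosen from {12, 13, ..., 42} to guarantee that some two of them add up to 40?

Group the elements by complementary pair {x, 40−x}: {12,28}, {13,27}, {14,26}, …, giving 8 two-element pairs; the single value 20 (it cannot pair with itself since the integers are distinct); and 14 integers whose partner 40−x falls outside [12,42].
By the pigeonhole principle, treating each of those 23 groups as a pigeonhole, one can pick one integer per group — 23 integers — with no two summing to 40.
The 24th integer lands in an occupied pair, forcing a sum of 40.

24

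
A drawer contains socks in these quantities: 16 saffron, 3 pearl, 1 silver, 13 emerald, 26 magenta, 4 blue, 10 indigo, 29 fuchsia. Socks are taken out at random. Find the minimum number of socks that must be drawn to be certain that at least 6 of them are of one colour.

34

An adversary could hand out at most 5 socks per colour (pearl, silver, blue run out sooner): 5 + 3 + 1 + 5 + 5 + 4 + 5 + 5 = 33 socks and still no colour has 6.
By the pigeonhole principle, one more sock lands in a colour already at 5, so 34 draws are enough and 33 are not.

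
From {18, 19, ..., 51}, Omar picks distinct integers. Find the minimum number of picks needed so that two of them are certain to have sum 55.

Two chosen integers sum to 55 exactly when both halves of some pair {x, 55−x} with 18 ≤ x ≤ 55−x ≤ 37 are chosen — 10 such pairs.
The remaining 14 elements (those with no distinct partner in range) can never complete a 55-sum, so the worst case takes all of them and one from each pair: 14 + 10 = 24.
The 25th integer has to be the second member of some pair, so 24 + 1 = 25.

25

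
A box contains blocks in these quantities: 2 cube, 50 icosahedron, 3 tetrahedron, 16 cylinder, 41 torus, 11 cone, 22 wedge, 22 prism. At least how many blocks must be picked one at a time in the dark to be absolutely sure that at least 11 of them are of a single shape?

An adversary could hand out at most 10 blocks per shape (cube, tetrahedron run out sooner): 2 + 10 + 3 + 10 + 10 + 10 + 10 + 10 = 65 blocks and still no shape has 11.
Pigeonhole: one more block lands in a shape already at 10, so 66 draws are enough and 65 are not.

66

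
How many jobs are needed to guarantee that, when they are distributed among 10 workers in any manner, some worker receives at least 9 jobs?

With 80 jobs one could put exactly 8 in each of the 10 workers, and no worker would reach 9.
Pigeonhole: one more job must land in a worker that already has 8, giving it 9.
So 10 × 8 + 1 = 81 jobs are required.

81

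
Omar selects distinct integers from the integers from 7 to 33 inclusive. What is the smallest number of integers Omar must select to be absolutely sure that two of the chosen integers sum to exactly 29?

Group the elements by complementary pair {x, 29−x}: {7,22}, {8,21}, {9,20}, …, giving 8 two-element pairs and 11 integers whose partner 29−x falls outside [7,33].
Treating each of those 19 groups as a pigeonhole, one can pick one integer per group — 19 integers — with no two summing to 29.
The 20th integer lands in an occupied pair, forcing a sum of 29.

20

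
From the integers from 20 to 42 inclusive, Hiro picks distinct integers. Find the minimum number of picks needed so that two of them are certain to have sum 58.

A set avoiding the sum 58 can contain at most one of each pair {x, 58−x}, plus the 5 elements whose complement lies outside the range or equal to its own complement.
The integers 29, …, 42 (14 of them) are such a set: any two sum to at least 29+30 = 59 > 58.
Any 15th integer completes one of the 9 pairs, so 15 choices force a sum of 58.

15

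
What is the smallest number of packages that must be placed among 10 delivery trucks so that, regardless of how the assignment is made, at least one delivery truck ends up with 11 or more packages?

101

With 100 packages one could put exactly 10 in each of the 10 delivery trucks, and no delivery truck would reach 11.
By the pigeonhole principle, one more package must land in a delivery truck that already has 10, giving it 11.
So 10 × 10 + 1 = 101 packages are required.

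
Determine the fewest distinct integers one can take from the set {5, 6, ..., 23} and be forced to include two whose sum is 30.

Group the elements by complementary pair {x, 30−x}: {7,23}, {8,22}, {9,21}, …, giving 8 two-element pairs, the single value 15 (it cannot pair with itself since the integers are distinct), and 2 integers whose partner 30−x falls outside [5,23].
Treating each of those 11 groups as a pigeonhole, one can pick one integer per group — 11 integers — with no two summing to 30.
The 12th integer lands in an occupied pair, forcing a sum of 30.

12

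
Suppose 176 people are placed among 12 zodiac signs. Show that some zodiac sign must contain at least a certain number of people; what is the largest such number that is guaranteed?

15

The 12 zodiac signs are the holes and the 176 people are the pigeons.
If every zodiac sign held at most 14 people, the total would be at most 12 × 14 = 168, which is less than 176.
So some zodiac sign holds at least ⌈176/12⌉ = 15 people.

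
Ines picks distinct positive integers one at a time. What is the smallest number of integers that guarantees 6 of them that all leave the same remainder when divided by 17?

86

The 17 residue classes mod 17 are the pigeonholes.
With 85 integers one could put 5 in each residue class and have no class reach 6.
The 86th integer pushes some class to 6, so 17·5 + 1 = 86.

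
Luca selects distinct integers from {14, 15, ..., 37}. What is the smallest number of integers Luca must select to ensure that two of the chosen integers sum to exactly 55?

15

Group the elements by complementary pair {x, 55−x}: {18,37}, {19,36}, {20,35}, …, giving 10 two-element pairs and 4 integers whose partner 55−x falls outside [14,37].
Treating each of those 14 groups as a pigeonhole, one can pick one integer per group — 14 integers — with no two summing to 55.
The 15th integer lands in an occupied pair, forcing a sum of 55.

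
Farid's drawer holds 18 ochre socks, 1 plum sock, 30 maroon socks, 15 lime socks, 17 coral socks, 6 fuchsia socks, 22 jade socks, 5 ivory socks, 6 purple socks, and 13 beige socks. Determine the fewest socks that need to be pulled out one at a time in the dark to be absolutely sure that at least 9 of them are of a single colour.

67

An adversary could hand out at most 8 socks per colour (4 colours run out sooner): 8 + 1 + 8 + 8 + 8 + 6 + 8 + 5 + 6 + 8 = 66 socks and still no colour has 9.
One more sock lands in a colour already at 8, so 67 draws are enough and 66 are not.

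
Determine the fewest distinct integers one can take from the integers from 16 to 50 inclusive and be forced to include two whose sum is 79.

Group the elements by complementary pair {x, 79−x}: {29,50}, {30,49}, {31,48}, …, giving 11 two-element pairs and 13 integers whose partner 79−x falls outside [16,50].
By pigeonhole, treating each of those 24 groups as a pigeonhole, one can pick one integer per group — 24 integers — with no two summing to 79.
The 25th integer lands in an occupied pair, forcing a sum of 79.

25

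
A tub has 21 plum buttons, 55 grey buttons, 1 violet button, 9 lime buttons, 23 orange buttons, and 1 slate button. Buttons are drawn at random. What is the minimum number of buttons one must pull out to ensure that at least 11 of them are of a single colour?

42

Put each drawn button into a box by colour. The largest draw with every box below 11 takes min(count, 10) from each colour; colours with fewer than 10 contribute all they have.
Σ min(cᵢ, 10) = 10 + 10 + 1 + 9 + 10 + 1 = 41.
Draw number 41 + 1 = 42 must push one box to 11.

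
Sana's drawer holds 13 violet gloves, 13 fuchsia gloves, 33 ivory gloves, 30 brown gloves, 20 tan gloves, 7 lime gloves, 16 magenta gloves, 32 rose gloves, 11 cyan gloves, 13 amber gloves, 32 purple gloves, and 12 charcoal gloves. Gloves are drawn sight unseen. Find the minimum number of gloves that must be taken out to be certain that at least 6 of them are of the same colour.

The 12 colours are the holes; the gloves drawn are the pigeons.
To avoid 6 of any one colour, the worst case takes at most 5 of each colour.
That gives 5 + 5 + 5 + 5 + 5 + 5 + 5 + 5 + 5 + 5 + 5 + 5 = 60 gloves with no colour reaching 6.
The next glove forces some colour to 6, so 60 + 1 = 61.

61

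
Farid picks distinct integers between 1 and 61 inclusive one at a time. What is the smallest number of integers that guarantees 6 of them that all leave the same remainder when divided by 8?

By pigeonhole, the 8 residue classes mod 8 are the pigeonholes.
With 40 integers one could put 5 in each residue class and have no class reach 6.
The 41st integer pushes some class to 6, so 8·5 + 1 = 41.

41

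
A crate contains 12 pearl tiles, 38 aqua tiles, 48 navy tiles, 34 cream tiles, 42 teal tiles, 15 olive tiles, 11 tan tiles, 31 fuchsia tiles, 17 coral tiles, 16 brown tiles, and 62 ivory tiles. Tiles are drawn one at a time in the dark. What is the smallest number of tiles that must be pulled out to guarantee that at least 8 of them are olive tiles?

319

In the worst case for collecting olive tiles, every non-olive tile comes out first.
There are 12 + 38 + 48 + 34 + 42 + 11 + 31 + 17 + 16 + 62 = 311 non-olive tiles altogether.
After those, each further tile must be olive, so 311 + 8 = 319 draws guarantee 8 olive tiles.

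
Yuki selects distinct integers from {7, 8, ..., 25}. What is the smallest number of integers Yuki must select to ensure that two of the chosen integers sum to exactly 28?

Two chosen integers sum to 28 exactly when both halves of some pair {x, 28−x} with 7 ≤ x ≤ 28−x ≤ 21 are chosen — 7 such pairs.
The remaining 5 elements (those with no distinct partner in range) can never complete a 28-sum, so the worst case takes all of them and one from each pair: 5 + 7 = 12.
By pigeonhole, the 13th integer has to be the second member of some pair, so 12 + 1 = 13.

13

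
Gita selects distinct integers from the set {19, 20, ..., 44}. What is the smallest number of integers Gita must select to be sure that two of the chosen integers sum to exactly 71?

18

Group the elements by complementary pair {x, 71−x}: {27,44}, {28,43}, {29,42}, …, giving 9 two-element pairs and 8 integers whose partner 71−x falls outside [19,44].
By the pigeonhole principle, treating each of those 17 groups as a pigeonhole, one can pick one integer per group — 17 integers — with no two summing to 71.
The 18th integer lands in an occupied pair, forcing a sum of 71.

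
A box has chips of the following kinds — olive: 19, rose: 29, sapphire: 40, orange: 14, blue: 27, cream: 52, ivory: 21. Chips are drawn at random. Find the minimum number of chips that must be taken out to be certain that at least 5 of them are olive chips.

188

In the worst case for collecting olive chips, every non-olive chip comes out first.
There are 29 + 40 + 14 + 27 + 52 + 21 = 183 non-olive chips altogether.
After those, each further chip must be olive, so 183 + 5 = 188 draws guarantee 5 olive chips.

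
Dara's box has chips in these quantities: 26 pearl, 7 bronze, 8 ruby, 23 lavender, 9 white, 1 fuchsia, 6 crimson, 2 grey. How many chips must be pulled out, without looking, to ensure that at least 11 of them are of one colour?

54

An adversary could hand out at most 10 chips per colour (6 colours run out sooner): 10 + 7 + 8 + 10 + 9 + 1 + 6 + 2 = 53 chips and still no colour has 11.
One more chip lands in a colour already at 10, so 54 draws are enough and 53 are not.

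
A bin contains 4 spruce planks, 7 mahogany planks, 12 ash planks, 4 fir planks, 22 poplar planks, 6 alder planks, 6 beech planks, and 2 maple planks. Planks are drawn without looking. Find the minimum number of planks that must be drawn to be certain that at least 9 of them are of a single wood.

46

The 8 woods are the holes; the planks drawn are the pigeons.
To avoid 9 of any one wood, the worst case takes at most 8 of each wood, or every plank of a wood that has fewer than 8.
That gives 4 + 7 + 8 + 4 + 8 + 6 + 6 + 2 = 45 planks with no wood reaching 9.
The next plank forces some wood to 9, so 45 + 1 = 46.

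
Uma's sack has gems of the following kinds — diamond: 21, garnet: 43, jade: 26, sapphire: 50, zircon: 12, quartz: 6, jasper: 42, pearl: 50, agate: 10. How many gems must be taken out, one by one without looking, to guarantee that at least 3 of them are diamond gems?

242

In the worst case for collecting diamond gems, every non-diamond gem comes out first.
There are 43 + 26 + 50 + 12 + 6 + 42 + 50 + 10 = 239 non-diamond gems altogether.
After those, each further gem must be diamond, so 239 + 3 = 242 draws guarantee 3 diamond gems.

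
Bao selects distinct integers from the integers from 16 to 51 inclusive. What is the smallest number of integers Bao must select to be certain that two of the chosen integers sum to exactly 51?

Two chosen integers sum to 51 exactly when both halves of some pair {x, 51−x} with 16 ≤ x ≤ 51−x ≤ 35 are chosen — 10 such pairs.
The remaining 16 elements (those with no distinct partner in range) can never complete a 51-sum, so the worst case takes all of them and one from each pair: 16 + 10 = 26.
The 27th integer has to be the second member of some pair, so 26 + 1 = 27.

27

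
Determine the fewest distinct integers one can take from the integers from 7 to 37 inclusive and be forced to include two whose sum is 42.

18

Group the elements by complementary pair {x, 42−x}: {7,35}, {8,34}, {9,33}, …, giving 14 two-element pairs, the single value 21 (it cannot pair with itself since the integers are distinct), and 2 integers whose partner 42−x falls outside [7,37].
Pigeonhole: treating each of those 17 groups as a pigeonhole, one can pick one integer per group — 17 integers — with no two summing to 42.
The 18th integer lands in an occupied pair, forcing a sum of 42.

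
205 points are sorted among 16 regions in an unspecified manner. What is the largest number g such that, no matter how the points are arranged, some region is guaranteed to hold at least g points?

13

By pigeonhole, the 16 regions are the holes and the 205 points are the pigeons.
If every region held at most 12 points, the total would be at most 16 × 12 = 192, which is less than 205.
So some region holds at least ⌈205/16⌉ = 13 points.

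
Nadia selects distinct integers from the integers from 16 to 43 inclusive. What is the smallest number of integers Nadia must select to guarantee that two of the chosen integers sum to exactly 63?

A set avoiding the sum 63 can contain at most one of each pair {x, 63−x}, plus the 4 elements whose complement lies outside the range.
The integers 16, …, 31 (16 of them) are such a set: any two sum to at least 16+17 = 33 and at most 30+31 = 61 < 63.
Pigeonhole: any 17th integer completes one of the 12 pairs, so 17 choices force a sum of 63.

17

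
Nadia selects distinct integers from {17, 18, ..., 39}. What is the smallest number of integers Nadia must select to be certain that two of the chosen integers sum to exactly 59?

14

A set avoiding the sum 59 can contain at most one of each pair {x, 59−x}, plus the 3 elements whose complement lies outside the range.
The integers 17, …, 29 (13 of them) are such a set: any two sum to at least 17+18 = 35 and at most 28+29 = 57 < 59.
By pigeonhole, any 14th integer completes one of the 10 pairs, so 14 choices force a sum of 59.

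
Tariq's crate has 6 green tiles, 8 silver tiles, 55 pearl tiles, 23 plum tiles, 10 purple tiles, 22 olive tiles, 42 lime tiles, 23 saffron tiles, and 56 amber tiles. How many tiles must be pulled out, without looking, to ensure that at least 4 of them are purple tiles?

In the worst case for collecting purple tiles, every non-purple tile comes out first.
There are 6 + 8 + 55 + 23 + 22 + 42 + 23 + 56 = 235 non-purple tiles altogether.
After those, each further tile must be purple, so 235 + 4 = 239 draws guarantee 4 purple tiles.

239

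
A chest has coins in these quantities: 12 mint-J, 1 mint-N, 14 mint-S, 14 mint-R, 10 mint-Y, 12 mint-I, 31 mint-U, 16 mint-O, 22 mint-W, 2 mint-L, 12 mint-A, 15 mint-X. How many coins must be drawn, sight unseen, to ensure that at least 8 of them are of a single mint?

74

By the pigeonhole principle, put each drawn coin into a box by mint. The largest draw with every box below 8 takes min(count, 7) from each mint; mints with fewer than 7 contribute all they have.
Σ min(cᵢ, 7) = 7 + 1 + 7 + 7 + 7 + 7 + 7 + 7 + 7 + 2 + 7 + 7 = 73.
Draw number 73 + 1 = 74 must push one box to 8.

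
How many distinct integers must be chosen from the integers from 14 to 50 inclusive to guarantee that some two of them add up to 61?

21

A set avoiding the sum 61 can contain at most one of each pair {x, 61−x}, plus the 3 elements whose complement lies outside the range.
The integers 31, …, 50 (20 of them) are such a set: any two sum to at least 31+32 = 63 > 61.
By pigeonhole, any 21st integer completes one of the 17 pairs, so 21 choices force a sum of 61.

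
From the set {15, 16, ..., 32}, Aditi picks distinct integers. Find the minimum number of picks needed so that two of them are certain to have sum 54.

14

A set avoiding the sum 54 can contain at most one of each pair {x, 54−x}, plus the 8 elements whose complement lies outside the range or equal to its own complement.
The integers 15, …, 27 (13 of them) are such a set: any two sum to at least 15+16 = 31 and at most 26+27 = 53 < 54.
Pigeonhole: any 14th integer completes one of the 5 pairs, so 14 choices force a sum of 54.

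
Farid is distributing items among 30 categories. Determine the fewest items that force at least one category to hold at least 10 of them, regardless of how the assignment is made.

271

With 270 items one could put exactly 9 in each of the 30 categories, and no category would reach 10.
Pigeonhole: one more item must land in a category that already has 9, giving it 10.
So 30 × 9 + 1 = 271 items are required.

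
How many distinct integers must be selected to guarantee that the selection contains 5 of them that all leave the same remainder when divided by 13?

53

The 13 residue classes mod 13 are the pigeonholes.
With 52 integers one could put 4 in each residue class and have no class reach 5.
The 53rd integer pushes some class to 5, so 13·4 + 1 = 53.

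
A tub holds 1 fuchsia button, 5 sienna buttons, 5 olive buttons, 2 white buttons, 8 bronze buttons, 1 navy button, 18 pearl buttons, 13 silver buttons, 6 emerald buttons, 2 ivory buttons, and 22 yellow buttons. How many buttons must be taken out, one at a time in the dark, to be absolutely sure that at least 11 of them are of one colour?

By pigeonhole, the 11 colours are the holes; the buttons drawn are the pigeons.
To avoid 11 of any one colour, the worst case takes at most 10 of each colour, or every button of a colour that has fewer than 10.
That gives 1 + 5 + 5 + 2 + 8 + 1 + 10 + 10 + 6 + 2 + 10 = 60 buttons with no colour reaching 11.
The next button forces some colour to 11, so 60 + 1 = 61.

61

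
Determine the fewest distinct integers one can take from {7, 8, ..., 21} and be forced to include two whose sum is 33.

11

Two chosen integers sum to 33 exactly when both halves of some pair {x, 33−x} with 12 ≤ x ≤ 33−x ≤ 21 are chosen — 5 such pairs.
The remaining 5 elements (those with no distinct partner in range) can never complete a 33-sum, so the worst case takes all of them and one from each pair: 5 + 5 = 10.
By pigeonhole, the 11th integer has to be the second member of some pair, so 10 + 1 = 11.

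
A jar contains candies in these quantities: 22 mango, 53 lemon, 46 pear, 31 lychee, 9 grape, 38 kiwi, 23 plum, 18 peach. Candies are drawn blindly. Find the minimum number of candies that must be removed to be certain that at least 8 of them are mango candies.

226

In the worst case for collecting mango candies, every non-mango candy comes out first.
There are 53 + 46 + 31 + 9 + 38 + 23 + 18 = 218 non-mango candies altogether.
After those, each further candy must be mango, so 218 + 8 = 226 draws guarantee 8 mango candies.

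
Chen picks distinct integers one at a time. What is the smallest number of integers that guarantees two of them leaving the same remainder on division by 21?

Pigeonhole: the 21 residue classes mod 21 are the pigeonholes.
With 21 integers one could put 1 in each residue class and have no class reach 2.
The 22nd integer pushes some class to 2, so 21·1 + 1 = 22.

22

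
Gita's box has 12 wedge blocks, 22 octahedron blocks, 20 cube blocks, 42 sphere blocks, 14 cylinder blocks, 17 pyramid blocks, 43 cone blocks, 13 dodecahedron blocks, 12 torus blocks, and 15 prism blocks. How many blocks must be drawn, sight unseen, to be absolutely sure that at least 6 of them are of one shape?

51

The 10 shapes are the holes; the blocks drawn are the pigeons.
To avoid 6 of any one shape, the worst case takes at most 5 of each shape.
That gives 5 + 5 + 5 + 5 + 5 + 5 + 5 + 5 + 5 + 5 = 50 blocks with no shape reaching 6.
The next block forces some shape to 6, so 50 + 1 = 51.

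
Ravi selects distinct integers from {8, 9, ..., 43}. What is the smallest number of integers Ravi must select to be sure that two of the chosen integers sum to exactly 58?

Group the elements by complementary pair {x, 58−x}: {15,43}, {16,42}, {17,41}, …, giving 14 two-element pairs, the single value 29 (it cannot pair with itself since the integers are distinct), and 7 integers whose partner 58−x falls outside [8,43].
Pigeonhole: treating each of those 22 groups as a pigeonhole, one can pick one integer per group — 22 integers — with no two summing to 58.
The 23rd integer lands in an occupied pair, forcing a sum of 58.

23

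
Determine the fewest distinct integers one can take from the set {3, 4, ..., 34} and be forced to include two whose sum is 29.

21

Group the elements by complementary pair {x, 29−x}: {3,26}, {4,25}, {5,24}, …, giving 12 two-element pairs and 8 integers whose partner 29−x falls outside [3,34].
By the pigeonhole principle, treating each of those 20 groups as a pigeonhole, one can pick one integer per group — 20 integers — with no two summing to 29.
The 21st integer lands in an occupied pair, forcing a sum of 29.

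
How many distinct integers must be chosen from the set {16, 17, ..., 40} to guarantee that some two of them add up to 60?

16

Group the elements by complementary pair {x, 60−x}: {20,40}, {21,39}, {22,38}, …, giving 10 two-element pairs; the single value 30 (it cannot pair with itself since the integers are distinct); and 4 integers whose partner 60−x falls outside [16,40].
By pigeonhole, treating each of those 15 groups as a pigeonhole, one can pick one integer per group — 15 integers — with no two summing to 60.
The 16th integer lands in an occupied pair, forcing a sum of 60.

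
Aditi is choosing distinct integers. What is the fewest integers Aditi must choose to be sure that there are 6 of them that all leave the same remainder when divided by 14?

71

By the pigeonhole principle, the 14 residue classes mod 14 are the pigeonholes.
With 70 integers one could put 5 in each residue class and have no class reach 6.
The 71st integer pushes some class to 6, so 14·5 + 1 = 71.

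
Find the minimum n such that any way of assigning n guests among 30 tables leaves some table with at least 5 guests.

121

With 120 guests one could put exactly 4 in each of the 30 tables, and no table would reach 5.
Pigeonhole: one more guest must land in a table that already has 4, giving it 5.
So 30 × 4 + 1 = 121 guests are required.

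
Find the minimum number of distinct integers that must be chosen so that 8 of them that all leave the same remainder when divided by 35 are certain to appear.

The 35 residue classes mod 35 are the pigeonholes.
With 245 integers one could put 7 in each residue class and have no class reach 8.
The 246th integer pushes some class to 8, so 35·7 + 1 = 246.

246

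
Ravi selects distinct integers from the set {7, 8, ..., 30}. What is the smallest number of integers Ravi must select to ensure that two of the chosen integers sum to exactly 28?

18

A set avoiding the sum 28 can contain at most one of each pair {x, 28−x}, plus the 10 elements whose complement lies outside the range or equal to its own complement.
The integers 14, …, 30 (17 of them) are such a set: any two sum to at least 14+15 = 29 > 28.
By the pigeonhole principle, any 18th integer completes one of the 7 pairs, so 18 choices force a sum of 28.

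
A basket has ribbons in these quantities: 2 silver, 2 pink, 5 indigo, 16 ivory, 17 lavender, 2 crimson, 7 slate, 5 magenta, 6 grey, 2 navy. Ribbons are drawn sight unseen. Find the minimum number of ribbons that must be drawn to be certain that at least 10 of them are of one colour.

50

Pigeonhole: put each drawn ribbon into a box by colour. The largest draw with every box below 10 takes min(count, 9) from each colour; colours with fewer than 9 contribute all they have.
Σ min(cᵢ, 9) = 2 + 2 + 5 + 9 + 9 + 2 + 7 + 5 + 6 + 2 = 49.
Draw number 49 + 1 = 50 must push one box to 10.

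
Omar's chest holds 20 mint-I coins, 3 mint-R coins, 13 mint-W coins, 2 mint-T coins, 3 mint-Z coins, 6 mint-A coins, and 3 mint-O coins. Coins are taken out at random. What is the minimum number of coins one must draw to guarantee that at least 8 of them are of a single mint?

32

The 7 mints are the holes; the coins drawn are the pigeons.
To avoid 8 of any one mint, the worst case takes at most 7 of each mint, or every coin of a mint that has fewer than 7.
That gives 7 + 3 + 7 + 2 + 3 + 6 + 3 = 31 coins with no mint reaching 8.
The next coin forces some mint to 8, so 31 + 1 = 32.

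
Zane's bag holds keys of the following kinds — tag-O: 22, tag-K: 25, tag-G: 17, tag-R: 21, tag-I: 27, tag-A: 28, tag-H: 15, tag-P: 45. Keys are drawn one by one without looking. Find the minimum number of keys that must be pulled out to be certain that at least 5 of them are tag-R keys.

In the worst case for collecting tag-R keys, every non-tag-R key comes out first.
There are 22 + 25 + 17 + 27 + 28 + 15 + 45 = 179 non-tag-R keys altogether.
After those, each further key must be tag-R, so 179 + 5 = 184 draws guarantee 5 tag-R keys.

184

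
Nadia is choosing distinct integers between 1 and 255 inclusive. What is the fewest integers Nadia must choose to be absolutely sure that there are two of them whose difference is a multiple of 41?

Integers whose pairwise differences are multiples of 41 are exactly those sharing a remainder mod 41. By pigeonhole, the 41 residue classes mod 41 are the pigeonholes.
With 41 integers one could put 1 in each residue class and have no class reach 2.
The 42nd integer pushes some class to 2, so 41·1 + 1 = 42.

42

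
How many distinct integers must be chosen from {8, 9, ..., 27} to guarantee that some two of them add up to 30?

14

A set avoiding the sum 30 can contain at most one of each pair {x, 30−x}, plus the 6 elements whose complement lies outside the range or equal to its own complement.
The integers 15, …, 27 (13 of them) are such a set: any two sum to at least 15+16 = 31 > 30.
By the pigeonhole principle, any 14th integer completes one of the 7 pairs, so 14 choices force a sum of 30.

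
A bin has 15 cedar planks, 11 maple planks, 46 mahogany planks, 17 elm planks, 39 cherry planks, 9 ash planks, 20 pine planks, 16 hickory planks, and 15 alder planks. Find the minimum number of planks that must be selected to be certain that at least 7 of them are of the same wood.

Put each drawn plank into a box by wood. The largest draw with every box below 7 takes min(count, 6) from each wood.
Σ min(cᵢ, 6) = 6 + 6 + 6 + 6 + 6 + 6 + 6 + 6 + 6 = 54.
Draw number 54 + 1 = 55 must push one box to 7.

55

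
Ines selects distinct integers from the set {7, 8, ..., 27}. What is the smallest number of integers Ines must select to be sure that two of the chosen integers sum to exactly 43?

A set avoiding the sum 43 can contain at most one of each pair {x, 43−x}, plus the 9 elements whose complement lies outside the range.
The integers 7, …, 21 (15 of them) are such a set: any two sum to at least 7+8 = 15 and at most 20+21 = 41 < 43.
Any 16th integer completes one of the 6 pairs, so 16 choices force a sum of 43.

16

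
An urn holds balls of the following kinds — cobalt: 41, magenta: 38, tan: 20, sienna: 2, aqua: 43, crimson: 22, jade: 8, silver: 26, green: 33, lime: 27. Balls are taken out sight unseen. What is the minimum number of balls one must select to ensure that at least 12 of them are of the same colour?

99

The 10 colours are the holes; the balls drawn are the pigeons.
To avoid 12 of any one colour, the worst case takes at most 11 of each colour, or every ball of a colour that has fewer than 11.
That gives 11 + 11 + 11 + 2 + 11 + 11 + 8 + 11 + 11 + 11 = 98 balls with no colour reaching 12.
The next ball forces some colour to 12, so 98 + 1 = 99.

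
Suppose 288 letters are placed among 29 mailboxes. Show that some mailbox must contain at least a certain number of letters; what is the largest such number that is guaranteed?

10

By pigeonhole, the 29 mailboxes are the holes and the 288 letters are the pigeons.
If every mailbox held at most 9 letters, the total would be at most 29 × 9 = 261, which is less than 288.
So some mailbox holds at least ⌈288/29⌉ = 10 letters.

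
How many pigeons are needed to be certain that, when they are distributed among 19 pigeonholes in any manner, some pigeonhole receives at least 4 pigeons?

With 57 pigeons one could put exactly 3 in each of the 19 pigeonholes, and no pigeonhole would reach 4.
One more pigeon must land in a pigeonhole that already has 3, giving it 4.
So 19 × 3 + 1 = 58 pigeons are required.

58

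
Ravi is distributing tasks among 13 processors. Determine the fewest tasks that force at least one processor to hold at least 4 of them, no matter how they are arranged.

With 39 tasks one could put exactly 3 in each of the 13 processors, and no processor would reach 4.
By pigeonhole, one more task must land in a processor that already has 3, giving it 4.
So 13 × 3 + 1 = 40 tasks are required.

40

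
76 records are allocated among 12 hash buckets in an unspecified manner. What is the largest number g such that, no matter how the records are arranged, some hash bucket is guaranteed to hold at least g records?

7

Pigeonhole: the 12 hash buckets are the holes and the 76 records are the pigeons.
If every hash bucket held at most 6 records, the total would be at most 12 × 6 = 72, which is less than 76.
So some hash bucket holds at least ⌈76/12⌉ = 7 records.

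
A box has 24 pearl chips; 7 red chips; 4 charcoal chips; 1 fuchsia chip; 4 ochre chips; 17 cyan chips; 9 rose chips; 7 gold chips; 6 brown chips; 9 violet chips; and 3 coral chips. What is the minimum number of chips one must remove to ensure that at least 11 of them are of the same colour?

71

Pigeonhole: put each drawn chip into a box by colour. The largest draw with every box below 11 takes min(count, 10) from each colour; colours with fewer than 10 contribute all they have.
Σ min(cᵢ, 10) = 10 + 7 + 4 + 1 + 4 + 10 + 9 + 7 + 6 + 9 + 3 = 70.
Draw number 70 + 1 = 71 must push one box to 11.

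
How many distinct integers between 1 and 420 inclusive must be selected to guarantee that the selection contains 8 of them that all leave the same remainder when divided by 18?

By pigeonhole, the 18 residue classes mod 18 are the pigeonholes.
With 126 integers one could put 7 in each residue class and have no class reach 8.
The 127th integer pushes some class to 8, so 18·7 + 1 = 127.

127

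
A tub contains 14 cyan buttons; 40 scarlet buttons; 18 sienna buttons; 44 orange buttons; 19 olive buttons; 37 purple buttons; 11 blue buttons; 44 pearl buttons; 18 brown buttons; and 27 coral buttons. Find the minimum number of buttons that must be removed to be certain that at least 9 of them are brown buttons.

263

In the worst case for collecting brown buttons, every non-brown button comes out first.
There are 14 + 40 + 18 + 44 + 19 + 37 + 11 + 44 + 27 = 254 non-brown buttons altogether.
After those, each further button must be brown, so 254 + 9 = 263 draws guarantee 9 brown buttons.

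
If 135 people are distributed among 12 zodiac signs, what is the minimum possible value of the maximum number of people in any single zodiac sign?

12

The 12 zodiac signs are the holes and the 135 people are the pigeons.
If every zodiac sign held at most 11 people, the total would be at most 12 × 11 = 132, which is less than 135.
So some zodiac sign holds at least ⌈135/12⌉ = 12 people.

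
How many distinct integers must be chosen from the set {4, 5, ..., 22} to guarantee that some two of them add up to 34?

15

Two chosen integers sum to 34 exactly when both halves of some pair {x, 34−x} with 12 ≤ x ≤ 34−x ≤ 22 are chosen — 5 such pairs.
The remaining 9 elements (those with no distinct partner in range) can never complete a 34-sum, so the worst case takes all of them and one from each pair: 9 + 5 = 14.
By the pigeonhole principle, the 15th integer has to be the second member of some pair, so 14 + 1 = 15.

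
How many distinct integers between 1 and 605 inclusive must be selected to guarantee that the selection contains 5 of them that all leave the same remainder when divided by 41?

165

Pigeonhole: the 41 residue classes mod 41 are the pigeonholes.
With 164 integers one could put 4 in each residue class and have no class reach 5.
The 165th integer pushes some class to 5, so 41·4 + 1 = 165.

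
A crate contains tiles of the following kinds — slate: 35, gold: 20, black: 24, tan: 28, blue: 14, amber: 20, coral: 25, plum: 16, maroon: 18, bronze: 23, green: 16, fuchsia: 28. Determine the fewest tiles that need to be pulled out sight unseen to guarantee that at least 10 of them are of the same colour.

By pigeonhole, put each drawn tile into a box by colour. The largest draw with every box below 10 takes min(count, 9) from each colour.
Σ min(cᵢ, 9) = 9 + 9 + 9 + 9 + 9 + 9 + 9 + 9 + 9 + 9 + 9 + 9 = 108.
Draw number 108 + 1 = 109 must push one box to 10.

109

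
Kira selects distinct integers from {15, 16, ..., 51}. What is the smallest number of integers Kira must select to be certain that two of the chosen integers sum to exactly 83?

28

Two chosen integers sum to 83 exactly when both halves of some pair {x, 83−x} with 32 ≤ x ≤ 83−x ≤ 51 are chosen — 10 such pairs.
The remaining 17 elements (those with no distinct partner in range) can never complete a 83-sum, so the worst case takes all of them and one from each pair: 17 + 10 = 27.
The 28th integer has to be the second member of some pair, so 27 + 1 = 28.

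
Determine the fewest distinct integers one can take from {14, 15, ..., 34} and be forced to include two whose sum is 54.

15

Group the elements by complementary pair {x, 54−x}: {20,34}, {21,33}, {22,32}, …, giving 7 two-element pairs, the single value 27 (it cannot pair with itself since the integers are distinct), and 6 integers whose partner 54−x falls outside [14,34].
Treating each of those 14 groups as a pigeonhole, one can pick one integer per group — 14 integers — with no two summing to 54.
The 15th integer lands in an occupied pair, forcing a sum of 54.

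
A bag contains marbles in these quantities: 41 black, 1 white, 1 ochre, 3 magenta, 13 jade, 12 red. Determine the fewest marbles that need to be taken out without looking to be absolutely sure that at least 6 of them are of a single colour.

21

The 6 colours are the holes; the marbles drawn are the pigeons.
To avoid 6 of any one colour, the worst case takes at most 5 of each colour, or every marble of a colour that has fewer than 5.
That gives 5 + 1 + 1 + 3 + 5 + 5 = 20 marbles with no colour reaching 6.
The next marble forces some colour to 6, so 20 + 1 = 21.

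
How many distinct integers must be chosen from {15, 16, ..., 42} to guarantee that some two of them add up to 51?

18

Two chosen integers sum to 51 exactly when both halves of some pair {x, 51−x} with 15 ≤ x ≤ 51−x ≤ 36 are chosen — 11 such pairs.
The remaining 6 elements (those with no distinct partner in range) can never complete a 51-sum, so the worst case takes all of them and one from each pair: 6 + 11 = 17.
The 18th integer has to be the second member of some pair, so 17 + 1 = 18.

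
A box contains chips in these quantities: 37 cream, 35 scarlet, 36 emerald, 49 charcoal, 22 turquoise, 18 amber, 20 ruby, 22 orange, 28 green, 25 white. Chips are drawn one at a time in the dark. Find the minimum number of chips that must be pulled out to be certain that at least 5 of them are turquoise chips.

In the worst case for collecting turquoise chips, every non-turquoise chip comes out first.
There are 37 + 35 + 36 + 49 + 18 + 20 + 22 + 28 + 25 = 270 non-turquoise chips altogether.
After those, each further chip must be turquoise, so 270 + 5 = 275 draws guarantee 5 turquoise chips.

275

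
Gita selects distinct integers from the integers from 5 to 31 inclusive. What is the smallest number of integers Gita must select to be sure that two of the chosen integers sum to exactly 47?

Group the elements by complementary pair {x, 47−x}: {16,31}, {17,30}, {18,29}, …, giving 8 two-element pairs and 11 integers whose partner 47−x falls outside [5,31].
By pigeonhole, treating each of those 19 groups as a pigeonhole, one can pick one integer per group — 19 integers — with no two summing to 47.
The 20th integer lands in an occupied pair, forcing a sum of 47.

20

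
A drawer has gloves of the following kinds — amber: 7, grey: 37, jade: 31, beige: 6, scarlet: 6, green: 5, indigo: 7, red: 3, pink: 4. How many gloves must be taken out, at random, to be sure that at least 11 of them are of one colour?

By the pigeonhole principle, the 9 colours are the holes; the gloves drawn are the pigeons.
To avoid 11 of any one colour, the worst case takes at most 10 of each colour, or every glove of a colour that has fewer than 10.
That gives 7 + 10 + 10 + 6 + 6 + 5 + 7 + 3 + 4 = 58 gloves with no colour reaching 11.
The next glove forces some colour to 11, so 58 + 1 = 59.

59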